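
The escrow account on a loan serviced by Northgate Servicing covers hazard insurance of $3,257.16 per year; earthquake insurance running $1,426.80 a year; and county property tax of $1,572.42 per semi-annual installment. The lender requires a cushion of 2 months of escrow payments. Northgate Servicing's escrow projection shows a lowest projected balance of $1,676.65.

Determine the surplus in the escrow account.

Hazard insurance — $3,257.16
Earthquake insurance — $1,426.80
County property tax — $1,572.42 × 2 = $3,144.84
Annual escrow total = $7,828.80
Base monthly escrow = $7,828.80 ÷ 12 = $652.40
Required cushion = 2 × $652.40 = $1,304.80
Surplus = $1,676.65 − $1,304.80 = $371.85

$371.85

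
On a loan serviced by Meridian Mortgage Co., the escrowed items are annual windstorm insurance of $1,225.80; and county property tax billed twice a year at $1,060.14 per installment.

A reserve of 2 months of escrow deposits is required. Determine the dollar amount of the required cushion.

$557.68

Windstorm insurance = $1,225.80 per year
County property tax = $1,060.14 × 2 = $2,120.28 per year
Total annual escrow = $1,225.80 + $2,120.28 = $3,346.08
Base monthly escrow = $3,346.08 / 12 = $278.84
Reserve = 2 × $278.84 = $557.68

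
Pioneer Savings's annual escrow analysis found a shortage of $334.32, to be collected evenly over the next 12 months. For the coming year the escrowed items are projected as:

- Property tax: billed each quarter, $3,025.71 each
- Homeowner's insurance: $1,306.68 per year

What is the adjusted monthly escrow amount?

Property tax = $3,025.71 × 4 = $12,102.84/yr
Homeowner's insurance = $1,306.68/yr
Yearly total = $12,102.84 + $1,306.68 = $13,409.52
Base monthly escrow = $13,409.52 ÷ 12 = $1,117.46
Monthly shortage recovery: $334.32 ÷ 12 = $27.86
Adjusted monthly = $1,117.46 + $27.86 = $1,145.32

$1,145.32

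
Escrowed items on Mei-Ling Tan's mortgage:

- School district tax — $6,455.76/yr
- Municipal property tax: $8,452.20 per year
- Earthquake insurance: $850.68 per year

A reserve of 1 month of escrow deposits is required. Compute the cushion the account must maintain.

$1,313.22

School district tax = $6,455.76 annually
Municipal property tax = $8,452.20 annually
Earthquake insurance = $850.68 annually
Annual escrow total = $6,455.76 + $8,452.20 + $850.68 = $15,758.64
Base monthly escrow = $15,758.64 / 12 = $1,313.22
Cushion = 1 × $1,313.22 = $1,313.22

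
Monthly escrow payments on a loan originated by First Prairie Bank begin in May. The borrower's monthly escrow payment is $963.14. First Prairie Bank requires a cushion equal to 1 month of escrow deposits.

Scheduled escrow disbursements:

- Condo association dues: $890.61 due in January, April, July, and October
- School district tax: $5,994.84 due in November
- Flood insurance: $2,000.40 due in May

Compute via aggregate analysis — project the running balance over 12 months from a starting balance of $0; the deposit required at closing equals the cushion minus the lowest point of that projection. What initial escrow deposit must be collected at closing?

Cushion = 1 × $963.14 = $963.14
Trial balance (start $0, +$963.14 each month, − disbursements):
  May: +$963.14 − $2,000.40 → -$1,037.26
  Jun: +$963.14 → -$74.12
  Jul: +$963.14 − $890.61 → -$1.59
  Aug: +$963.14 → $961.55
  Sep: +$963.14 → $1,924.69
  Oct: +$963.14 − $890.61 → $1,997.22
  Nov: +$963.14 − $5,994.84 → -$3,034.48
  Dec: +$963.14 → -$2,071.34
  Jan: +$963.14 − $890.61 → -$1,998.81
  Feb: +$963.14 → -$1,035.67
  Mar: +$963.14 → -$72.53
  Apr: +$963.14 − $890.61 → $0.00
Lowest trial balance = -$3,034.48 (Nov)
Initial deposit = cushion − low point = $963.14 − (-$3,034.48) = $3,997.62

$3,997.62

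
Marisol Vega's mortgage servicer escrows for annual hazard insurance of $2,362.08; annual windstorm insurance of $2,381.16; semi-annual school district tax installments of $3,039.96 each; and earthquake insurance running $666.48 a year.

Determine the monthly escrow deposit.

Hazard insurance = $2,362.08
Windstorm insurance = $2,381.16
School district tax = $3,039.96 × 2 = $6,079.92
Earthquake insurance = $666.48
Total per year = $2,362.08 + $2,381.16 + $6,079.92 + $666.48 = $11,489.64
Per month = $11,489.64 / 12 = $957.47

$957.47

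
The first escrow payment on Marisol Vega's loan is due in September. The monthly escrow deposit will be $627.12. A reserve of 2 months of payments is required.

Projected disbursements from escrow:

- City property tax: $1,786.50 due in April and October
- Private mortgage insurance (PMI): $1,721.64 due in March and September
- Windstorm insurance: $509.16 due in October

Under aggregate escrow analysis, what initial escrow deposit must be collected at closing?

$4,017.30

Cushion = 2 × $627.12 = $1,254.24
Trial balance (start $0, +$627.12 each month, − disbursements):
  Sep: +$627.12 − $1,721.64 → -$1,094.52
  Oct: +$627.12 − $2,295.66 → -$2,763.06
  Nov: +$627.12 → -$2,135.94
  Dec: +$627.12 → -$1,508.82
  Jan: +$627.12 → -$881.70
  Feb: +$627.12 → -$254.58
  Mar: +$627.12 − $1,721.64 → -$1,349.10
  Apr: +$627.12 − $1,786.50 → -$2,508.48
  May: +$627.12 → -$1,881.36
  Jun: +$627.12 → -$1,254.24
  Jul: +$627.12 → -$627.12
  Aug: +$627.12 → $0.00
Lowest trial balance = -$2,763.06 (Oct)
Initial deposit = cushion − low point = $1,254.24 − (-$2,763.06) = $4,017.30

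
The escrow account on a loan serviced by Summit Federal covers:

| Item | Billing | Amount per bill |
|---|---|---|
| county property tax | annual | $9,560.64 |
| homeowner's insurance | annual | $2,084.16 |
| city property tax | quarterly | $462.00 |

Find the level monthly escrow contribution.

County property tax = $9,560.64
Homeowner's insurance = $2,084.16
City property tax = $462.00 × 4 = $1,848.00
Total per year = $9,560.64 + $2,084.16 + $1,848.00 = $13,492.80
Per month = $13,492.80 / 12 = $1,124.40

$1,124.40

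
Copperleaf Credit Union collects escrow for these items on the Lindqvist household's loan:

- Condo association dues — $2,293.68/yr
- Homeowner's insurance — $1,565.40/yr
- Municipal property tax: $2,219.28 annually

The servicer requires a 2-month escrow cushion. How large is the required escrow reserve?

Condo association dues = $2,293.68 annually
Homeowner's insurance = $1,565.40 annually
Municipal property tax = $2,219.28 annually
Total annual escrow = $6,078.36
Monthly escrow = $6,078.36 / 12 = $506.53
Reserve = 2 × $506.53 = $1,013.06

$1,013.06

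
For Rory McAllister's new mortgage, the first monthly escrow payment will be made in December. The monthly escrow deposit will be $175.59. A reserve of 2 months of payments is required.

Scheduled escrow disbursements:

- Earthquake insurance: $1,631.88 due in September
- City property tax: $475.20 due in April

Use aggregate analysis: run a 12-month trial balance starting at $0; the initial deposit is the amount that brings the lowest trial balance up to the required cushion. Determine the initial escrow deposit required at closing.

Cushion = 2 × $175.59 = $351.18
Trial balance (start $0, +$175.59 each month, − disbursements):
  Dec: +$175.59 → $175.59
  Jan: +$175.59 → $351.18
  Feb: +$175.59 → $526.77
  Mar: +$175.59 → $702.36
  Apr: +$175.59 − $475.20 → $402.75
  May: +$175.59 → $578.34
  Jun: +$175.59 → $753.93
  Jul: +$175.59 → $929.52
  Aug: +$175.59 → $1,105.11
  Sep: +$175.59 − $1,631.88 → -$351.18
  Oct: +$175.59 → -$175.59
  Nov: +$175.59 → $0.00
Lowest trial balance = -$351.18 (Sep)
Initial deposit = cushion − low point = $351.18 − (-$351.18) = $702.36

$702.36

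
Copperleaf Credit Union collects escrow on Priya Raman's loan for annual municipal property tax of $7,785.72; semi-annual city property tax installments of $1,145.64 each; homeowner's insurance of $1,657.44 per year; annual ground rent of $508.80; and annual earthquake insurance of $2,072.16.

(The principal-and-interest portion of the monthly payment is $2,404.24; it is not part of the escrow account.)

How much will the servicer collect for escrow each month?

$1,192.95

Municipal property tax — $7,785.72 annually
City property tax — $1,145.64 × 2 = $2,291.28 annually
Homeowner's insurance — $1,657.44 annually
Ground rent — $508.80 annually
Earthquake insurance — $2,072.16 annually
Total per year = $7,785.72 + $2,291.28 + $1,657.44 + $508.80 + $2,072.16 = $14,315.40
Base monthly escrow = $14,315.40 ÷ 12 = $1,192.95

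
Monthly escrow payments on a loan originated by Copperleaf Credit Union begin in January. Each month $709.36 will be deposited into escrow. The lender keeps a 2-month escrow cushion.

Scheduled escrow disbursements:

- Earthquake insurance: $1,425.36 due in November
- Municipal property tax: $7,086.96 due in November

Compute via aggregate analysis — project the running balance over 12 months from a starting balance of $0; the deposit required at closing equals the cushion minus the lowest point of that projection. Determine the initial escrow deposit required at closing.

$2,128.08

Cushion = 2 × $709.36 = $1,418.72
Trial balance (start $0, +$709.36 each month, − disbursements):
  Jan: +$709.36 → $709.36
  Feb: +$709.36 → $1,418.72
  Mar: +$709.36 → $2,128.08
  Apr: +$709.36 → $2,837.44
  May: +$709.36 → $3,546.80
  Jun: +$709.36 → $4,256.16
  Jul: +$709.36 → $4,965.52
  Aug: +$709.36 → $5,674.88
  Sep: +$709.36 → $6,384.24
  Oct: +$709.36 → $7,093.60
  Nov: +$709.36 − $8,512.32 → -$709.36
  Dec: +$709.36 → $0.00
Lowest trial balance = -$709.36 (Nov)
Initial deposit = cushion − low point = $1,418.72 − (-$709.36) = $2,128.08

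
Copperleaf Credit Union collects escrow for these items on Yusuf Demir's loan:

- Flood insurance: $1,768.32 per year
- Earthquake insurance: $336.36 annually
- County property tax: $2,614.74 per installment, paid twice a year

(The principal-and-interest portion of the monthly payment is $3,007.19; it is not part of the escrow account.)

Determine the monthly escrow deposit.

Flood insurance — $1,768.32 per year
Earthquake insurance — $336.36 per year
County property tax — $2,614.74 × 2 = $5,229.48 per year
Combined annual = $1,768.32 + $336.36 + $5,229.48 = $7,334.16
Base monthly escrow = $7,334.16 / 12 = $611.18

$611.18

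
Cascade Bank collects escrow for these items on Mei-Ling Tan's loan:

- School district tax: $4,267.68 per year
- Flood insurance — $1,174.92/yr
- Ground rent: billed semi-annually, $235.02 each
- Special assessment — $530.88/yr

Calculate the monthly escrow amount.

School district tax — $4,267.68
Flood insurance — $1,174.92
Ground rent — $235.02 × 2 = $470.04
Special assessment — $530.88
Combined annual = $4,267.68 + $1,174.92 + $470.04 + $530.88 = $6,443.52
Per month = $6,443.52 / 12 = $536.96

$536.96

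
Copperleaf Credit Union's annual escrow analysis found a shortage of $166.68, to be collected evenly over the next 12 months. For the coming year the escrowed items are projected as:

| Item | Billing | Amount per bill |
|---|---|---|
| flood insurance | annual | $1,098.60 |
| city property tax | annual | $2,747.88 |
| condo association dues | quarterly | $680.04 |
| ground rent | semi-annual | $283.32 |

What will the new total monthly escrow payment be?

Flood insurance — $1,098.60 annually
City property tax — $2,747.88 annually
Condo association dues — $680.04 × 4 = $2,720.16 annually
Ground rent — $283.32 × 2 = $566.64 annually
Annual escrow total = $1,098.60 + $2,747.88 + $2,720.16 + $566.64 = $7,133.28
Base monthly escrow = $7,133.28 / 12 = $594.44
Monthly shortage recovery: $166.68 / 12 = $13.89
Adjusted monthly = $594.44 + $13.89 = $608.33

$608.33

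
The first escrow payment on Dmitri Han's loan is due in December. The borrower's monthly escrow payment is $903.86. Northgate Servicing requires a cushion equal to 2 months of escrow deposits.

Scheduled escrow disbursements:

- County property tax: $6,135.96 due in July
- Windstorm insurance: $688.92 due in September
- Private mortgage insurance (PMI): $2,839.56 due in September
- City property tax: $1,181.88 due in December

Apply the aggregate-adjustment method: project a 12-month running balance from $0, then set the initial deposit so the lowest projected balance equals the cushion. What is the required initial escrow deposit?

Cushion = 2 × $903.86 = $1,807.72
Trial balance (start $0, +$903.86 each month, − disbursements):
  Dec: +$903.86 − $1,181.88 → -$278.02
  Jan: +$903.86 → $625.84
  Feb: +$903.86 → $1,529.70
  Mar: +$903.86 → $2,433.56
  Apr: +$903.86 → $3,337.42
  May: +$903.86 → $4,241.28
  Jun: +$903.86 → $5,145.14
  Jul: +$903.86 − $6,135.96 → -$86.96
  Aug: +$903.86 → $816.90
  Sep: +$903.86 − $3,528.48 → -$1,807.72
  Oct: +$903.86 → -$903.86
  Nov: +$903.86 → $0.00
Lowest trial balance = -$1,807.72 (Sep)
Initial deposit = cushion − low point = $1,807.72 − (-$1,807.72) = $3,615.44

$3,615.44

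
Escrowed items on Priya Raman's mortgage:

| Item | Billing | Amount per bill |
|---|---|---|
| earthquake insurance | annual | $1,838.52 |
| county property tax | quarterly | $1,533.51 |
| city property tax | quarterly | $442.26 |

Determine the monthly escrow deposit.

Earthquake insurance: $1,838.52 per year
County property tax: $1,533.51 × 4 = $6,134.04 per year
City property tax: $442.26 × 4 = $1,769.04 per year
Yearly total = $9,741.60
Monthly = $9,741.60 / 12 = $811.80

$811.80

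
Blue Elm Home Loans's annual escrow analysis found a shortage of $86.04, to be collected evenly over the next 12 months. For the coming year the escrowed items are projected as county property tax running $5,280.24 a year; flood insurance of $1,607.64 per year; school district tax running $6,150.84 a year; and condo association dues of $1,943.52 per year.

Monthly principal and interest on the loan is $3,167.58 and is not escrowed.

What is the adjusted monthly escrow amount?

$1,255.69

County property tax: $5,280.24 per year
Flood insurance: $1,607.64 per year
School district tax: $6,150.84 per year
Condo association dues: $1,943.52 per year
Combined annual = $14,982.24
Monthly = $14,982.24 ÷ 12 = $1,248.52
Monthly shortage recovery: $86.04 / 12 = $7.17
Adjusted monthly = $1,248.52 + $7.17 = $1,255.69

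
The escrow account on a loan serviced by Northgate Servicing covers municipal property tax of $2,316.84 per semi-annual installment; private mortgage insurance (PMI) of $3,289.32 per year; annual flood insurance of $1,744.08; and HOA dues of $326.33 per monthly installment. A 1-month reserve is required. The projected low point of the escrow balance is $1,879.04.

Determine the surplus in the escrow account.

Municipal property tax — $2,316.84 × 2 = $4,633.68/yr
Private mortgage insurance (PMI) — $3,289.32/yr
Flood insurance — $1,744.08/yr
HOA dues — $326.33 × 12 = $3,915.96/yr
Total per year = $4,633.68 + $3,289.32 + $1,744.08 + $3,915.96 = $13,583.04
Base monthly escrow = $13,583.04 / 12 = $1,131.92
Cushion = 1 × $1,131.92 = $1,131.92
Excess over cushion: $1,879.04 − $1,131.92 = $747.12

$747.12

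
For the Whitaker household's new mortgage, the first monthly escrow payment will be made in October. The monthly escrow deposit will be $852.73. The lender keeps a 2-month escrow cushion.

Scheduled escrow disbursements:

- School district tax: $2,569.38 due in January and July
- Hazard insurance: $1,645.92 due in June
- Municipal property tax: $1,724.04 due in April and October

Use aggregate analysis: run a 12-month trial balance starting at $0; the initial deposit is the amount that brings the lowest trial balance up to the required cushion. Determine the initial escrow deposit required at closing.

Cushion = 2 × $852.73 = $1,705.46
Trial balance (start $0, +$852.73 each month, − disbursements):
  Oct: +$852.73 − $1,724.04 → -$871.31
  Nov: +$852.73 → -$18.58
  Dec: +$852.73 → $834.15
  Jan: +$852.73 − $2,569.38 → -$882.50
  Feb: +$852.73 → -$29.77
  Mar: +$852.73 → $822.96
  Apr: +$852.73 − $1,724.04 → -$48.35
  May: +$852.73 → $804.38
  Jun: +$852.73 − $1,645.92 → $11.19
  Jul: +$852.73 − $2,569.38 → -$1,705.46
  Aug: +$852.73 → -$852.73
  Sep: +$852.73 → $0.00
Lowest trial balance = -$1,705.46 (Jul)
Initial deposit = cushion − low point = $1,705.46 − (-$1,705.46) = $3,410.92

$3,410.92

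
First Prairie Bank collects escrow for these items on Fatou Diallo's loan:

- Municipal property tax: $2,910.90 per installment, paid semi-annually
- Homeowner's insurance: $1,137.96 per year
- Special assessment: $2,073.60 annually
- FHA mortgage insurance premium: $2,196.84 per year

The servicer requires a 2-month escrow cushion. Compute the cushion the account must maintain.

$1,871.70

Municipal property tax = $2,910.90 × 2 = $5,821.80
Homeowner's insurance = $1,137.96
Special assessment = $2,073.60
FHA mortgage insurance premium = $2,196.84
Total annual escrow = $5,821.80 + $1,137.96 + $2,073.60 + $2,196.84 = $11,230.20
Base monthly escrow = $11,230.20 / 12 = $935.85
Cushion = 2 × $935.85 = $1,871.70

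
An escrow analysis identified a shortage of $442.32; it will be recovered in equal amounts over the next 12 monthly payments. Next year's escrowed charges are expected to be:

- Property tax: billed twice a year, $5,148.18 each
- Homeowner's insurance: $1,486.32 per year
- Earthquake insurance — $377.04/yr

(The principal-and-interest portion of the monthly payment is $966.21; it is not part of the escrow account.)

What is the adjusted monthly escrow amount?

$1,050.17

Property tax: $5,148.18 × 2 = $10,296.36/yr
Homeowner's insurance: $1,486.32/yr
Earthquake insurance: $377.04/yr
Total per year = $12,159.72
Monthly escrow = $12,159.72 / 12 = $1,013.31
Shortage spread = $442.32 / 12 = $36.86/mo
Adjusted monthly = $1,013.31 + $36.86 = $1,050.17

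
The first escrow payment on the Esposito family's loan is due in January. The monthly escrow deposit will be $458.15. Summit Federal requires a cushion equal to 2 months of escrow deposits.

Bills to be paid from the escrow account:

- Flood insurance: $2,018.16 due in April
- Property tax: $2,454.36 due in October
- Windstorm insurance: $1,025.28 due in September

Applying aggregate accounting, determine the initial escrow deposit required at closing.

$1,832.60

Cushion = 2 × $458.15 = $916.30
Trial balance (start $0, +$458.15 each month, − disbursements):
  Jan: +$458.15 → $458.15
  Feb: +$458.15 → $916.30
  Mar: +$458.15 → $1,374.45
  Apr: +$458.15 − $2,018.16 → -$185.56
  May: +$458.15 → $272.59
  Jun: +$458.15 → $730.74
  Jul: +$458.15 → $1,188.89
  Aug: +$458.15 → $1,647.04
  Sep: +$458.15 − $1,025.28 → $1,079.91
  Oct: +$458.15 − $2,454.36 → -$916.30
  Nov: +$458.15 → -$458.15
  Dec: +$458.15 → $0.00
Lowest trial balance = -$916.30 (Oct)
Initial deposit = cushion − low point = $916.30 − (-$916.30) = $1,832.60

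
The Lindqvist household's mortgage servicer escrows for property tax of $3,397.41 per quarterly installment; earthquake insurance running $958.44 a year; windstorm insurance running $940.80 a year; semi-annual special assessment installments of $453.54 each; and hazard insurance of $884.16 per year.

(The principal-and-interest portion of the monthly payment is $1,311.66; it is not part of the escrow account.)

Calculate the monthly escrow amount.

$1,440.01

Property tax = $3,397.41 × 4 = $13,589.64
Earthquake insurance = $958.44
Windstorm insurance = $940.80
Special assessment = $453.54 × 2 = $907.08
Hazard insurance = $884.16
Yearly total = $17,280.12
Monthly escrow = $17,280.12 ÷ 12 = $1,440.01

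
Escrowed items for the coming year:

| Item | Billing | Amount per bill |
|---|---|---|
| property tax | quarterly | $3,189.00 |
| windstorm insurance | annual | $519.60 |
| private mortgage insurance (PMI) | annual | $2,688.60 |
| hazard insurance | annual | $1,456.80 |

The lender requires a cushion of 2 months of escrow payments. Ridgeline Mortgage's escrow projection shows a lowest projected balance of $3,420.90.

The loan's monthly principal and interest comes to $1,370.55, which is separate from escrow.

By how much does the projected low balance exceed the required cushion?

Property tax: $3,189.00 × 4 = $12,756.00
Windstorm insurance: $519.60
Private mortgage insurance (PMI): $2,688.60
Hazard insurance: $1,456.80
Annual escrow total = $12,756.00 + $519.60 + $2,688.60 + $1,456.80 = $17,421.00
Monthly = $17,421.00 / 12 = $1,451.75
Required reserve = 2 × $1,451.75 = $2,903.50
Surplus = $3,420.90 − $2,903.50 = $517.40

$517.40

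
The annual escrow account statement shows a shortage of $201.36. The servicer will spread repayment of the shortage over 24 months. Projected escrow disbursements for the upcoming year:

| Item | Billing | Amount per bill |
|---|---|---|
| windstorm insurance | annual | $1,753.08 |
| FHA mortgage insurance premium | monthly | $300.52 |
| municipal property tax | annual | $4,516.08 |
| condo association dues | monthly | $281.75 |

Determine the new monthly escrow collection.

Windstorm insurance: $1,753.08
FHA mortgage insurance premium: $300.52 × 12 = $3,606.24
Municipal property tax: $4,516.08
Condo association dues: $281.75 × 12 = $3,381.00
Combined annual = $13,256.40
Base monthly escrow = $13,256.40 ÷ 12 = $1,104.70
Shortage spread = $201.36 / 24 = $8.39/mo
New monthly escrow = $1,104.70 + $8.39 = $1,113.09

$1,113.09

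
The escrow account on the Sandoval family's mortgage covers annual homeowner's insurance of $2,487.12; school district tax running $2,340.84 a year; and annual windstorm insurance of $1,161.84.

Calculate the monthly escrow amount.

$499.15

Homeowner's insurance: $2,487.12 per year
School district tax: $2,340.84 per year
Windstorm insurance: $1,161.84 per year
Total per year = $5,989.80
Per month = $5,989.80 ÷ 12 = $499.15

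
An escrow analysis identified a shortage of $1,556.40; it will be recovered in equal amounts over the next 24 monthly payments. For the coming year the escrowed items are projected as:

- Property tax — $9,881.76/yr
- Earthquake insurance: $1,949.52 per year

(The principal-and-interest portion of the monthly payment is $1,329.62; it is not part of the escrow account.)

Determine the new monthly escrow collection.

$1,050.79

Property tax — $9,881.76 per year
Earthquake insurance — $1,949.52 per year
Yearly total = $9,881.76 + $1,949.52 = $11,831.28
Monthly escrow = $11,831.28 ÷ 12 = $985.94
Monthly shortage recovery: $1,556.40 ÷ 24 = $64.85
New monthly escrow = $985.94 + $64.85 = $1,050.79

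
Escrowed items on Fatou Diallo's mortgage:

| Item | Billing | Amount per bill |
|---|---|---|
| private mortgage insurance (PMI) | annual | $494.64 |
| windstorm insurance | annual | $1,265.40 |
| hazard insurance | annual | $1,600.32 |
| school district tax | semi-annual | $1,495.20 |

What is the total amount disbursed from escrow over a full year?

$6,350.76

Private mortgage insurance (PMI) — $494.64 per year
Windstorm insurance — $1,265.40 per year
Hazard insurance — $1,600.32 per year
School district tax — $1,495.20 × 2 = $2,990.40 per year
Annual escrow total = $494.64 + $1,265.40 + $1,600.32 + $2,990.40 = $6,350.76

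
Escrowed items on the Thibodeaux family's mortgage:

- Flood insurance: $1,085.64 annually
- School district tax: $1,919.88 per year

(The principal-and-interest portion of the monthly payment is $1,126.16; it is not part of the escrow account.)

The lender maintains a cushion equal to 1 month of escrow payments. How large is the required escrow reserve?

$250.46

Flood insurance: $1,085.64 annually
School district tax: $1,919.88 annually
Yearly total = $1,085.64 + $1,919.88 = $3,005.52
Monthly escrow = $3,005.52 / 12 = $250.46
Required cushion = 1 × $250.46 = $250.46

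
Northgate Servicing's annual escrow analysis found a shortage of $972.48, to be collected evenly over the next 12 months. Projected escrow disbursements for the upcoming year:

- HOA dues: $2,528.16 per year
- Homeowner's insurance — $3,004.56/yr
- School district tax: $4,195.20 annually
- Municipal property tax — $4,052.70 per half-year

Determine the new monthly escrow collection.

HOA dues = $2,528.16 annually
Homeowner's insurance = $3,004.56 annually
School district tax = $4,195.20 annually
Municipal property tax = $4,052.70 × 2 = $8,105.40 annually
Total annual escrow = $17,833.32
Monthly escrow = $17,833.32 ÷ 12 = $1,486.11
Monthly shortage recovery: $972.48 / 12 = $81.04
Adjusted monthly = $1,486.11 + $81.04 = $1,567.15

$1,567.15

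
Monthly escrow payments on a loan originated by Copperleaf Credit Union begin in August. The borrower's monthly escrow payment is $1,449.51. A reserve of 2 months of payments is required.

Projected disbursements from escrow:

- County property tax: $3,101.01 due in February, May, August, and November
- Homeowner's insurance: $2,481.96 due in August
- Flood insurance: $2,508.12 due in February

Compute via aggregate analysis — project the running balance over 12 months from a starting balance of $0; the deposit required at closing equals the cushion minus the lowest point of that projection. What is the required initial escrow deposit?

$7,045.56

Cushion = 2 × $1,449.51 = $2,899.02
Trial balance (start $0, +$1,449.51 each month, − disbursements):
  Aug: +$1,449.51 − $5,582.97 → -$4,133.46
  Sep: +$1,449.51 → -$2,683.95
  Oct: +$1,449.51 → -$1,234.44
  Nov: +$1,449.51 − $3,101.01 → -$2,885.94
  Dec: +$1,449.51 → -$1,436.43
  Jan: +$1,449.51 → $13.08
  Feb: +$1,449.51 − $5,609.13 → -$4,146.54
  Mar: +$1,449.51 → -$2,697.03
  Apr: +$1,449.51 → -$1,247.52
  May: +$1,449.51 − $3,101.01 → -$2,899.02
  Jun: +$1,449.51 → -$1,449.51
  Jul: +$1,449.51 → $0.00
Lowest trial balance = -$4,146.54 (Feb)
Initial deposit = cushion − low point = $2,899.02 − (-$4,146.54) = $7,045.56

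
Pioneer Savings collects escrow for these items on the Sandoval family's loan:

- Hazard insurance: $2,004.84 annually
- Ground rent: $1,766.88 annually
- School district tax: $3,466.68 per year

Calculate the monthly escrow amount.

$603.20

Hazard insurance — $2,004.84/yr
Ground rent — $1,766.88/yr
School district tax — $3,466.68/yr
Total annual escrow = $2,004.84 + $1,766.88 + $3,466.68 = $7,238.40
Base monthly escrow = $7,238.40 / 12 = $603.20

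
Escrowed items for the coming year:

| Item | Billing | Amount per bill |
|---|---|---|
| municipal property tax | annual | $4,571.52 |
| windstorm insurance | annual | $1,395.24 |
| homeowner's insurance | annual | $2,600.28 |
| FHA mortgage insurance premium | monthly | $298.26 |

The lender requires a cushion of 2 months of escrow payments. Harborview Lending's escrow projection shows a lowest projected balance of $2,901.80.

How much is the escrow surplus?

Municipal property tax: $4,571.52
Windstorm insurance: $1,395.24
Homeowner's insurance: $2,600.28
FHA mortgage insurance premium: $298.26 × 12 = $3,579.12
Total annual escrow = $12,146.16
Monthly escrow = $12,146.16 ÷ 12 = $1,012.18
Cushion = 2 × $1,012.18 = $2,024.36
Surplus = $2,901.80 − $2,024.36 = $877.44

$877.44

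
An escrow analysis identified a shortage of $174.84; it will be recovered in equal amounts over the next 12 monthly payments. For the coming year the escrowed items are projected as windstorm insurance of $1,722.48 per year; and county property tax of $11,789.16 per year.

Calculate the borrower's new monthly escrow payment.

$1,140.54

Windstorm insurance = $1,722.48
County property tax = $11,789.16
Total annual escrow = $13,511.64
Monthly = $13,511.64 / 12 = $1,125.97
Shortage spread = $174.84 ÷ 12 = $14.57/mo
Adjusted monthly = $1,125.97 + $14.57 = $1,140.54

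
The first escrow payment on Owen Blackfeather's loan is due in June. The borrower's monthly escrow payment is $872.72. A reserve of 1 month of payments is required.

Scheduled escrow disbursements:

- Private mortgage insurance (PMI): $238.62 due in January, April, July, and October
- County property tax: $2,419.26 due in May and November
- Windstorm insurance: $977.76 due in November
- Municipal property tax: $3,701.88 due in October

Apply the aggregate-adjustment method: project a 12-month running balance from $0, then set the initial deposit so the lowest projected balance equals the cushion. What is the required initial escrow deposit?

Cushion = 1 × $872.72 = $872.72
Trial balance (start $0, +$872.72 each month, − disbursements):
  Jun: +$872.72 → $872.72
  Jul: +$872.72 − $238.62 → $1,506.82
  Aug: +$872.72 → $2,379.54
  Sep: +$872.72 → $3,252.26
  Oct: +$872.72 − $3,940.50 → $184.48
  Nov: +$872.72 − $3,397.02 → -$2,339.82
  Dec: +$872.72 → -$1,467.10
  Jan: +$872.72 − $238.62 → -$833.00
  Feb: +$872.72 → $39.72
  Mar: +$872.72 → $912.44
  Apr: +$872.72 − $238.62 → $1,546.54
  May: +$872.72 − $2,419.26 → $0.00
Lowest trial balance = -$2,339.82 (Nov)
Initial deposit = cushion − low point = $872.72 − (-$2,339.82) = $3,212.54

$3,212.54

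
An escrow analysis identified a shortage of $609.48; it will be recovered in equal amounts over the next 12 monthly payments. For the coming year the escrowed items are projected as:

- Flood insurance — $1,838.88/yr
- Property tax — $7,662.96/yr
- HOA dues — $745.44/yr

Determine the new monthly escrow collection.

Flood insurance — $1,838.88 per year
Property tax — $7,662.96 per year
HOA dues — $745.44 per year
Total annual escrow = $1,838.88 + $7,662.96 + $745.44 = $10,247.28
Monthly = $10,247.28 ÷ 12 = $853.94
Shortage spread = $609.48 ÷ 12 = $50.79/mo
New monthly escrow = $853.94 + $50.79 = $904.73

$904.73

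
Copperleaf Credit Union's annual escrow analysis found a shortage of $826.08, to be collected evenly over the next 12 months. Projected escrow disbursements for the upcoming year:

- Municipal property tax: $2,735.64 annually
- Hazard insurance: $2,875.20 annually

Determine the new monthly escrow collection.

Municipal property tax — $2,735.64
Hazard insurance — $2,875.20
Yearly total = $2,735.64 + $2,875.20 = $5,610.84
Per month = $5,610.84 ÷ 12 = $467.57
Shortage per month = $826.08 ÷ 12 = $68.84
New monthly escrow = $467.57 + $68.84 = $536.41

$536.41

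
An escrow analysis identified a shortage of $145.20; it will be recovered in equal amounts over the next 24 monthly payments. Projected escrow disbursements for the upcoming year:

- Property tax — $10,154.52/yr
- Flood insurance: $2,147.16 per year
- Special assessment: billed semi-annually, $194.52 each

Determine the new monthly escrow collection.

$1,063.61

Property tax = $10,154.52
Flood insurance = $2,147.16
Special assessment = $194.52 × 2 = $389.04
Annual escrow total = $10,154.52 + $2,147.16 + $389.04 = $12,690.72
Monthly escrow = $12,690.72 ÷ 12 = $1,057.56
Shortage per month = $145.20 / 24 = $6.05
Adjusted monthly = $1,057.56 + $6.05 = $1,063.61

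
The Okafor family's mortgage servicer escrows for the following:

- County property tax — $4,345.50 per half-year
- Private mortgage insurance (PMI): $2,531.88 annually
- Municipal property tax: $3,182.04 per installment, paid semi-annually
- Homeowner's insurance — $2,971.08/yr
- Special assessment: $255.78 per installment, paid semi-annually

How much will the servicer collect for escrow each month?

County property tax = $4,345.50 × 2 = $8,691.00 per year
Private mortgage insurance (PMI) = $2,531.88 per year
Municipal property tax = $3,182.04 × 2 = $6,364.08 per year
Homeowner's insurance = $2,971.08 per year
Special assessment = $255.78 × 2 = $511.56 per year
Combined annual = $8,691.00 + $2,531.88 + $6,364.08 + $2,971.08 + $511.56 = $21,069.60
Monthly escrow = $21,069.60 / 12 = $1,755.80

$1,755.80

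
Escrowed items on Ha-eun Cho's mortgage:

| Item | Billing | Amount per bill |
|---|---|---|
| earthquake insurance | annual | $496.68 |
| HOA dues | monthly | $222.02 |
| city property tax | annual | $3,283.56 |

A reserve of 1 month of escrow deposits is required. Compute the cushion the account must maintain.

Earthquake insurance — $496.68 per year
HOA dues — $222.02 × 12 = $2,664.24 per year
City property tax — $3,283.56 per year
Yearly total = $6,444.48
Monthly escrow = $6,444.48 ÷ 12 = $537.04
Required cushion = 1 × $537.04 = $537.04

$537.04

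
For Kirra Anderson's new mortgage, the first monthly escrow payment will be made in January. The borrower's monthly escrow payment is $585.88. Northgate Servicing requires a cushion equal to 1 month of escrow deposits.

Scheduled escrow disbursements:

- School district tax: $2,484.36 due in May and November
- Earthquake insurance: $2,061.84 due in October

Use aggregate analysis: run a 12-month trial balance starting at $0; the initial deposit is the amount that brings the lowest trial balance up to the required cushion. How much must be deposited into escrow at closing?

$1,171.76

Cushion = 1 × $585.88 = $585.88
Trial balance (start $0, +$585.88 each month, − disbursements):
  Jan: +$585.88 → $585.88
  Feb: +$585.88 → $1,171.76
  Mar: +$585.88 → $1,757.64
  Apr: +$585.88 → $2,343.52
  May: +$585.88 − $2,484.36 → $445.04
  Jun: +$585.88 → $1,030.92
  Jul: +$585.88 → $1,616.80
  Aug: +$585.88 → $2,202.68
  Sep: +$585.88 → $2,788.56
  Oct: +$585.88 − $2,061.84 → $1,312.60
  Nov: +$585.88 − $2,484.36 → -$585.88
  Dec: +$585.88 → $0.00
Lowest trial balance = -$585.88 (Nov)
Initial deposit = cushion − low point = $585.88 − (-$585.88) = $1,171.76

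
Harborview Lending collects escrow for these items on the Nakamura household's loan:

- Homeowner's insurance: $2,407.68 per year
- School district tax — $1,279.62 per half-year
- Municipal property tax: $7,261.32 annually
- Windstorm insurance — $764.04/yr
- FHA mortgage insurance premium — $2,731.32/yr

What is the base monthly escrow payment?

Homeowner's insurance = $2,407.68 annually
School district tax = $1,279.62 × 2 = $2,559.24 annually
Municipal property tax = $7,261.32 annually
Windstorm insurance = $764.04 annually
FHA mortgage insurance premium = $2,731.32 annually
Yearly total = $2,407.68 + $2,559.24 + $7,261.32 + $764.04 + $2,731.32 = $15,723.60
Monthly escrow = $15,723.60 / 12 = $1,310.30

$1,310.30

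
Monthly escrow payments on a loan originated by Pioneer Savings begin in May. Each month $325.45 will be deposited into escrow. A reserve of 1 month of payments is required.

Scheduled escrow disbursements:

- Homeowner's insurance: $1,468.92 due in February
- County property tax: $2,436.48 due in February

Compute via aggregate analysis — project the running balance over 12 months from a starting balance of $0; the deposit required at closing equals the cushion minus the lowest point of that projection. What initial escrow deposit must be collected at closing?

$976.35

Cushion = 1 × $325.45 = $325.45
Trial balance (start $0, +$325.45 each month, − disbursements):
  May: +$325.45 → $325.45
  Jun: +$325.45 → $650.90
  Jul: +$325.45 → $976.35
  Aug: +$325.45 → $1,301.80
  Sep: +$325.45 → $1,627.25
  Oct: +$325.45 → $1,952.70
  Nov: +$325.45 → $2,278.15
  Dec: +$325.45 → $2,603.60
  Jan: +$325.45 → $2,929.05
  Feb: +$325.45 − $3,905.40 → -$650.90
  Mar: +$325.45 → -$325.45
  Apr: +$325.45 → $0.00
Lowest trial balance = -$650.90 (Feb)
Initial deposit = cushion − low point = $325.45 − (-$650.90) = $976.35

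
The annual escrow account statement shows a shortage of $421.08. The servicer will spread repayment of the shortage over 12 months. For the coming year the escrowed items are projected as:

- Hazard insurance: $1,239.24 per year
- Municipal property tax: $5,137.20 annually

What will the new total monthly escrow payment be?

Hazard insurance — $1,239.24 per year
Municipal property tax — $5,137.20 per year
Annual escrow total = $6,376.44
Monthly escrow = $6,376.44 / 12 = $531.37
Monthly shortage recovery: $421.08 / 12 = $35.09
New monthly escrow = $531.37 + $35.09 = $566.46

$566.46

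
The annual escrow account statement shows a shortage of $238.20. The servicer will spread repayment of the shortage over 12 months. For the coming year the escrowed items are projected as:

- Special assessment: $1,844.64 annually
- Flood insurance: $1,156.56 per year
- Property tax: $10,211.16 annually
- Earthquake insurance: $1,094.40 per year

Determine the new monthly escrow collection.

Special assessment = $1,844.64 per year
Flood insurance = $1,156.56 per year
Property tax = $10,211.16 per year
Earthquake insurance = $1,094.40 per year
Total per year = $14,306.76
Per month = $14,306.76 ÷ 12 = $1,192.23
Monthly shortage recovery: $238.20 / 12 = $19.85
New monthly escrow = $1,192.23 + $19.85 = $1,212.08

$1,212.08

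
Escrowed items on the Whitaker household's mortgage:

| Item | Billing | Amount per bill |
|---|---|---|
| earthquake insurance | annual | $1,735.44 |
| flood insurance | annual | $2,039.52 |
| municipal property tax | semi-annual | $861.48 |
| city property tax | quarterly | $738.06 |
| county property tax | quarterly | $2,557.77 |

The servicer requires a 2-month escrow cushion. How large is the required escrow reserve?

Earthquake insurance = $1,735.44 annually
Flood insurance = $2,039.52 annually
Municipal property tax = $861.48 × 2 = $1,722.96 annually
City property tax = $738.06 × 4 = $2,952.24 annually
County property tax = $2,557.77 × 4 = $10,231.08 annually
Yearly total = $1,735.44 + $2,039.52 + $1,722.96 + $2,952.24 + $10,231.08 = $18,681.24
Base monthly escrow = $18,681.24 / 12 = $1,556.77
Required cushion = 2 × $1,556.77 = $3,113.54

$3,113.54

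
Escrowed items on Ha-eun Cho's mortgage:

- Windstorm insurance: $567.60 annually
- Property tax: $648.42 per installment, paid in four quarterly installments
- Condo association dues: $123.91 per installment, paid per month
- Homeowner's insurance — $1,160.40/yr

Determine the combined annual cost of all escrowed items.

Windstorm insurance — $567.60/yr
Property tax — $648.42 × 4 = $2,593.68/yr
Condo association dues — $123.91 × 12 = $1,486.92/yr
Homeowner's insurance — $1,160.40/yr
Annual escrow total = $567.60 + $2,593.68 + $1,486.92 + $1,160.40 = $5,808.60

$5,808.60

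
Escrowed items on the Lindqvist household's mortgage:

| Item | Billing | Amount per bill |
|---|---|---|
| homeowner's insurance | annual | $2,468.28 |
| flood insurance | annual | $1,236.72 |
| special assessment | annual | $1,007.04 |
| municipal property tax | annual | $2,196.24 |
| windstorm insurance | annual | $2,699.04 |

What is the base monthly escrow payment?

$800.61

Homeowner's insurance = $2,468.28
Flood insurance = $1,236.72
Special assessment = $1,007.04
Municipal property tax = $2,196.24
Windstorm insurance = $2,699.04
Combined annual = $2,468.28 + $1,236.72 + $1,007.04 + $2,196.24 + $2,699.04 = $9,607.32
Monthly escrow = $9,607.32 / 12 = $800.61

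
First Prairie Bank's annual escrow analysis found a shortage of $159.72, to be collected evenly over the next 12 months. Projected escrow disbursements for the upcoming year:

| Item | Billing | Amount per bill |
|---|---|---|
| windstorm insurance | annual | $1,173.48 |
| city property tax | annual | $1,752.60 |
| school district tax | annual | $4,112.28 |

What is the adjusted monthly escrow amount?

$599.84

Windstorm insurance: $1,173.48 per year
City property tax: $1,752.60 per year
School district tax: $4,112.28 per year
Total per year = $1,173.48 + $1,752.60 + $4,112.28 = $7,038.36
Monthly = $7,038.36 / 12 = $586.53
Monthly shortage recovery: $159.72 / 12 = $13.31
Adjusted monthly = $586.53 + $13.31 = $599.84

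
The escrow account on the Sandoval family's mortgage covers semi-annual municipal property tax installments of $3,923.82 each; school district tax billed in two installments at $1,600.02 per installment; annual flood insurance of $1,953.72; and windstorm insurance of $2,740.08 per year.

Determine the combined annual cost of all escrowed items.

$15,741.48

Municipal property tax = $3,923.82 × 2 = $7,847.64/yr
School district tax = $1,600.02 × 2 = $3,200.04/yr
Flood insurance = $1,953.72/yr
Windstorm insurance = $2,740.08/yr
Total per year = $7,847.64 + $3,200.04 + $1,953.72 + $2,740.08 = $15,741.48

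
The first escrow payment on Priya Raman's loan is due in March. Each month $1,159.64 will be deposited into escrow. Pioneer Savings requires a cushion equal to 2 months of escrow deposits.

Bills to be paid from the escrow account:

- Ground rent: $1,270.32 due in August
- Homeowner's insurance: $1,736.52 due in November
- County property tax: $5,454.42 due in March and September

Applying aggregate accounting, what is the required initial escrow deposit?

Cushion = 2 × $1,159.64 = $2,319.28
Trial balance (start $0, +$1,159.64 each month, − disbursements):
  Mar: +$1,159.64 − $5,454.42 → -$4,294.78
  Apr: +$1,159.64 → -$3,135.14
  May: +$1,159.64 → -$1,975.50
  Jun: +$1,159.64 → -$815.86
  Jul: +$1,159.64 → $343.78
  Aug: +$1,159.64 − $1,270.32 → $233.10
  Sep: +$1,159.64 − $5,454.42 → -$4,061.68
  Oct: +$1,159.64 → -$2,902.04
  Nov: +$1,159.64 − $1,736.52 → -$3,478.92
  Dec: +$1,159.64 → -$2,319.28
  Jan: +$1,159.64 → -$1,159.64
  Feb: +$1,159.64 → $0.00
Lowest trial balance = -$4,294.78 (Mar)
Initial deposit = cushion − low point = $2,319.28 − (-$4,294.78) = $6,614.06

$6,614.06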